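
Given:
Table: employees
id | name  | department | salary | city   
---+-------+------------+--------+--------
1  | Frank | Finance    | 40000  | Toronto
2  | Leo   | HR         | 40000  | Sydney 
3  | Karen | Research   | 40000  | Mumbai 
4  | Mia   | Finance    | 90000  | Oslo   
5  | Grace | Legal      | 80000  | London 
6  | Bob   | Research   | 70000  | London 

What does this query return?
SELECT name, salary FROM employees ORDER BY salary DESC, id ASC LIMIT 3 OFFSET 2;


Sort by salary DESC (id ASC tiebreak), then skip 2 and take 3
Rows 3 through 5

3 rows:
Bob, 70000
Frank, 40000
Leo, 40000


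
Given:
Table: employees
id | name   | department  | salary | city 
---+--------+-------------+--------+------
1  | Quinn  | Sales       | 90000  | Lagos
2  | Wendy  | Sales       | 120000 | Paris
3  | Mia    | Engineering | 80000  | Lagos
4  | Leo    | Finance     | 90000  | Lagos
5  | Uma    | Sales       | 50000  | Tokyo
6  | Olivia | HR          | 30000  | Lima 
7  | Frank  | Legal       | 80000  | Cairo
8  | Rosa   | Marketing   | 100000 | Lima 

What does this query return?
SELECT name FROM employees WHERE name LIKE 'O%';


LIKE 'O%' matches names starting with 'O'
Matching: 1

1 rows:
Olivia


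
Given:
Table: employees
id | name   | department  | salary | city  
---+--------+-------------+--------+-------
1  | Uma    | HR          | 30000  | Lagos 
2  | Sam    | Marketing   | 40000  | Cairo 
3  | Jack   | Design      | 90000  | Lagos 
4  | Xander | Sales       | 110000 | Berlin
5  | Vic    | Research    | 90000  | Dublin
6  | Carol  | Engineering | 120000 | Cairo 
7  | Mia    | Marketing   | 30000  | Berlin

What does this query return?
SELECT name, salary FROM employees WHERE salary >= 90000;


Filtering: salary >= 90000
Matching: 4 rows

4 rows:
Jack, 90000
Xander, 110000
Vic, 90000
Carol, 120000


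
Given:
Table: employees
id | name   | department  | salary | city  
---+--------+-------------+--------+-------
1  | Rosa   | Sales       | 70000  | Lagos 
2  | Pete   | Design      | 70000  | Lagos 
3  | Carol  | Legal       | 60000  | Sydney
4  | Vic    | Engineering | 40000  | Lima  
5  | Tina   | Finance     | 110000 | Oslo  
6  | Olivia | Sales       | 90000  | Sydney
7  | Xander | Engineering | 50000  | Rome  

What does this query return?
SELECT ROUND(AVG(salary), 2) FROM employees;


SUM(salary) = 490000
COUNT = 7
ROUND(AVG, 2) = ROUND(490000 / 7, 2) = 70000.0

70000.0


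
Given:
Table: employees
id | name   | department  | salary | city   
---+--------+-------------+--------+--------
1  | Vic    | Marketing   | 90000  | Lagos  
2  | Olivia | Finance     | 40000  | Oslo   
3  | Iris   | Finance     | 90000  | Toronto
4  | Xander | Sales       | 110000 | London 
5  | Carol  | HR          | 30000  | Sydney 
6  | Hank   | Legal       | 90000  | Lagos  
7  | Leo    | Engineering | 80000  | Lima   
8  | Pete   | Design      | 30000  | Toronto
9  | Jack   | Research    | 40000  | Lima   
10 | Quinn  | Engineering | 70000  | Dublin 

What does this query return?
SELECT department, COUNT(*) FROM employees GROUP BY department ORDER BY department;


Assigning each row to its department group:
  Vic -> Marketing
  Olivia -> Finance
  Iris -> Finance
  Xander -> Sales
  Carol -> HR
  Hank -> Legal
  Leo -> Engineering
  Pete -> Design
  Jack -> Research
  Quinn -> Engineering


8 groups:
Design, 1
Engineering, 2
Finance, 2
HR, 1
Legal, 1
Marketing, 1
Research, 1
Sales, 1


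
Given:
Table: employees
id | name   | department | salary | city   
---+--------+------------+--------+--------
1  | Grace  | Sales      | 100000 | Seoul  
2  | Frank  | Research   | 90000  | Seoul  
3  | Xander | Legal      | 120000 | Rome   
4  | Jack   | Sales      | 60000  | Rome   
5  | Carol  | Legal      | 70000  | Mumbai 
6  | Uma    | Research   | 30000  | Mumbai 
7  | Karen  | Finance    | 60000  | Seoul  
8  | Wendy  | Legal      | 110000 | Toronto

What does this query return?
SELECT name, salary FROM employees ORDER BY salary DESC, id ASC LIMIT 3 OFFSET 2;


Sort by salary DESC (id ASC tiebreak), then skip 2 and take 3
Rows 3 through 5

3 rows:
Grace, 100000
Frank, 90000
Carol, 70000


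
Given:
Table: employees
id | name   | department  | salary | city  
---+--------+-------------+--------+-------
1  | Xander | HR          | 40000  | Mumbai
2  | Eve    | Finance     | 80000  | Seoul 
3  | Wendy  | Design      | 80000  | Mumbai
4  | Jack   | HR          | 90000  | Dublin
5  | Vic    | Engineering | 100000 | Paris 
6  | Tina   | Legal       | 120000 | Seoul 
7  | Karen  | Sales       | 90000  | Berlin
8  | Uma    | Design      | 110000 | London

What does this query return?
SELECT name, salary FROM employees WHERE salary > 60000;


Filtering: salary > 60000
Matching: 7 rows

7 rows:
Eve, 80000
Wendy, 80000
Jack, 90000
Vic, 100000
Tina, 120000
Karen, 90000
Uma, 110000


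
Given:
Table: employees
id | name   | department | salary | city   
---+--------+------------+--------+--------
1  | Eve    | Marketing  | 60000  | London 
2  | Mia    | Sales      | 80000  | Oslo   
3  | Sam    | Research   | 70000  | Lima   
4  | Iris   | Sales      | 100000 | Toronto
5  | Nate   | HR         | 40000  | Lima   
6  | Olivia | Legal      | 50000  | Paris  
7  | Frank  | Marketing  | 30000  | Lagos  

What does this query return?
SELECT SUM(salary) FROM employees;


SUM(salary) = 60000 + 80000 + 70000 + 100000 + 40000 + 50000 + 30000 = 430000

430000


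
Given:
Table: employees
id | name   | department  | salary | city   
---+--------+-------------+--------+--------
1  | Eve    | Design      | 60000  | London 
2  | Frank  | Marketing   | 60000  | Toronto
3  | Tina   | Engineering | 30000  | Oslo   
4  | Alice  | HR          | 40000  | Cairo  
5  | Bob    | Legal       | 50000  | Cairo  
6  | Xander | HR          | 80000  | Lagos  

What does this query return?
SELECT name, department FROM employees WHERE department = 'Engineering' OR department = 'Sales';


Filtering: department = 'Engineering' OR 'Sales'
Matching: 1 rows

1 rows:
Tina, Engineering


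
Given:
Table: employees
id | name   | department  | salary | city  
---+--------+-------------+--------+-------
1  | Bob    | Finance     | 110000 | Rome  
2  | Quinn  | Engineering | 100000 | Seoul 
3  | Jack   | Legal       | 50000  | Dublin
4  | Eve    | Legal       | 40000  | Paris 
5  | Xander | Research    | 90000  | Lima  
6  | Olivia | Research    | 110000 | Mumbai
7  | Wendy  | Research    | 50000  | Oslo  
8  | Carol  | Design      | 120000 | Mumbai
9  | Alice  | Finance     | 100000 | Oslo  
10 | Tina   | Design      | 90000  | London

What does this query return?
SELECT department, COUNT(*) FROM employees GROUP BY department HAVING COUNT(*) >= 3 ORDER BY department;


Groups with count >= 3:
  Research: 3 -> PASS
  Design: 2 -> filtered out
  Engineering: 1 -> filtered out
  Finance: 2 -> filtered out
  Legal: 2 -> filtered out


1 groups:
Research, 3


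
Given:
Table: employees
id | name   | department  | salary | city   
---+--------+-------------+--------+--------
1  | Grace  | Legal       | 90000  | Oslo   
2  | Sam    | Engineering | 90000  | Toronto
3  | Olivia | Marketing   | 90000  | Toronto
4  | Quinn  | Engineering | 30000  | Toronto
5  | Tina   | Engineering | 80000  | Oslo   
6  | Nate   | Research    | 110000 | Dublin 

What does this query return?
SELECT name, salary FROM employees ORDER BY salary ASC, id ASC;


Sorting by salary ASC, then id ASC for ties

6 rows:
Quinn, 30000
Tina, 80000
Grace, 90000
Sam, 90000
Olivia, 90000
Nate, 110000


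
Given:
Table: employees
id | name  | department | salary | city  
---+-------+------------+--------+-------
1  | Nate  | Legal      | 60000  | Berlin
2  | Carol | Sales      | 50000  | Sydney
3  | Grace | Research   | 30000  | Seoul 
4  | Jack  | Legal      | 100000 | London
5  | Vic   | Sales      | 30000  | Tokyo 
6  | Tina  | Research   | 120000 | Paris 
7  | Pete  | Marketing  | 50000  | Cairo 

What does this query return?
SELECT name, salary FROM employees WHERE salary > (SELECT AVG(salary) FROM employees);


Subquery: AVG(salary) = 62857.14
Filtering: salary > 62857.14
  Jack (100000) -> MATCH
  Tina (120000) -> MATCH


2 rows:
Jack, 100000
Tina, 120000


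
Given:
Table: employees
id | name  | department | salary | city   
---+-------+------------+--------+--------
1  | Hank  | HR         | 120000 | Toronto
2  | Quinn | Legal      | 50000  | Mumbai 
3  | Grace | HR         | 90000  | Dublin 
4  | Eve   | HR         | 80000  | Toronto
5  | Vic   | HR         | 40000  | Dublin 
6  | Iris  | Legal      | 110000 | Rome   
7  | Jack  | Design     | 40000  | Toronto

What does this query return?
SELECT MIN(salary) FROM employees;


Salaries: 120000, 50000, 90000, 80000, 40000, 110000, 40000
MIN = 40000

40000


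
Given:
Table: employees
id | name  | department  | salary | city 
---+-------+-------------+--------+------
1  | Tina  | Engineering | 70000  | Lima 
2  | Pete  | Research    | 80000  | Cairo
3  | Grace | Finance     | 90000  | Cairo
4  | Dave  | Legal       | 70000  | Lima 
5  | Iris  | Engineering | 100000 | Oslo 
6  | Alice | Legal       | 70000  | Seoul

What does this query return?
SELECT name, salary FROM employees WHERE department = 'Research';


Filtering: department = 'Research'
Matching rows: 1

1 rows:
Pete, 80000


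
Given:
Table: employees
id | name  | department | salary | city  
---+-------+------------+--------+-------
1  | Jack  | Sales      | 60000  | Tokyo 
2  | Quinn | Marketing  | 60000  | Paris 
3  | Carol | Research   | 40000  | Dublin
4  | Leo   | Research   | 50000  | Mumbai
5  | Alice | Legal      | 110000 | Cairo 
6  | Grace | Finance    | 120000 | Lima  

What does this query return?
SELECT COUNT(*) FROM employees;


COUNT(*) counts all rows

6


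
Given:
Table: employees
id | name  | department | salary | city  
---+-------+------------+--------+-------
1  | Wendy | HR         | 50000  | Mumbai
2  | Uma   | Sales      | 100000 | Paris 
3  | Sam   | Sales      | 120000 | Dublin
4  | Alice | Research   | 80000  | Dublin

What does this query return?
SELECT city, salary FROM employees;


Projecting columns: city, salary

4 rows:
Mumbai, 50000
Paris, 100000
Dublin, 120000
Dublin, 80000


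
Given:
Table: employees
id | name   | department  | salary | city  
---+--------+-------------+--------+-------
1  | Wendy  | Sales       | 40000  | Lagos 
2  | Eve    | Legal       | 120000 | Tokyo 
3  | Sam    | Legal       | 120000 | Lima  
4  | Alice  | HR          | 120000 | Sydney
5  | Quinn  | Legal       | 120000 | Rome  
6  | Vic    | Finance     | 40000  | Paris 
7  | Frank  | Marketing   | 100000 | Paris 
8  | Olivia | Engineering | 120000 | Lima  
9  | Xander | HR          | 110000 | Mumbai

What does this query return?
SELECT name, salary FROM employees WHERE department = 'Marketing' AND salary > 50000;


Filtering: department = 'Marketing' AND salary > 50000
Matching: 1 rows

1 rows:
Frank, 100000


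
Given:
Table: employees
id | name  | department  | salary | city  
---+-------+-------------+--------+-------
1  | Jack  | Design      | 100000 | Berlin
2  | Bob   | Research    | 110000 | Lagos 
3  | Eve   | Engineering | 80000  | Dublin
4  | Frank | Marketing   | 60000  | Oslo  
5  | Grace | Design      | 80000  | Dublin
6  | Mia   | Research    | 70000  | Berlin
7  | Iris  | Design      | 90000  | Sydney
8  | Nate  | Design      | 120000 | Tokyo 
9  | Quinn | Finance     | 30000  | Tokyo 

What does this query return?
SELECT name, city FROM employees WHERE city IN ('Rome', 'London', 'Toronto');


Filtering: city IN ('Rome', 'London', 'Toronto')
Matching: 0 rows

Empty result set (0 rows)


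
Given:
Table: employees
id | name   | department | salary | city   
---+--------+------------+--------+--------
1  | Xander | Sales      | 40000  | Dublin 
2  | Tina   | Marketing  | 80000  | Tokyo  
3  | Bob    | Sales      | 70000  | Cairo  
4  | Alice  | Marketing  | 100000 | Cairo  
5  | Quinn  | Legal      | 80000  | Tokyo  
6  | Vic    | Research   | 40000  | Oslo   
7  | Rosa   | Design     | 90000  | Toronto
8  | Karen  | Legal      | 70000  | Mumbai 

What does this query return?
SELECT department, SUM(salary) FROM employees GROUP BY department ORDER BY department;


Summing salary within each department:
  Design: 90000 = 90000
  Legal: 80000 + 70000 = 150000
  Marketing: 80000 + 100000 = 180000
  Research: 40000 = 40000
  Sales: 40000 + 70000 = 110000


5 groups:
Design, 90000
Legal, 150000
Marketing, 180000
Research, 40000
Sales, 110000


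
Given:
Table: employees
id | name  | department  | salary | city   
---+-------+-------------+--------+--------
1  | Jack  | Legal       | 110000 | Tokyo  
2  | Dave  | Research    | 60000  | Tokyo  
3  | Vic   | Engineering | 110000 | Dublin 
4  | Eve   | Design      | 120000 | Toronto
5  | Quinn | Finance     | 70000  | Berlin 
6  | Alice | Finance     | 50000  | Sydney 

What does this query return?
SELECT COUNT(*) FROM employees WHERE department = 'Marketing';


Counting rows where department = 'Marketing'


0


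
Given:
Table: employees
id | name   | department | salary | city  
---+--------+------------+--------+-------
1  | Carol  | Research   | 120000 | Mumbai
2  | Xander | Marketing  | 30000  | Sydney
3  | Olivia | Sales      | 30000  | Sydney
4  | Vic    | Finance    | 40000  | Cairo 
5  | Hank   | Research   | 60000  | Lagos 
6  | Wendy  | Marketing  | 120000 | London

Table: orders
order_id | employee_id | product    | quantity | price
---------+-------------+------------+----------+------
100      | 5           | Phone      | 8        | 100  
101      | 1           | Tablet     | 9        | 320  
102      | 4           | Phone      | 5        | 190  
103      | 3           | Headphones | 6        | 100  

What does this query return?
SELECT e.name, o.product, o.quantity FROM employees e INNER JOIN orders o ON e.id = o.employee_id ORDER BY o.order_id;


Joining employees.id = orders.employee_id:
  employee Hank (id=5) -> order Phone
  employee Carol (id=1) -> order Tablet
  employee Vic (id=4) -> order Phone
  employee Olivia (id=3) -> order Headphones


4 rows:
Hank, Phone, 8
Carol, Tablet, 9
Vic, Phone, 5
Olivia, Headphones, 6


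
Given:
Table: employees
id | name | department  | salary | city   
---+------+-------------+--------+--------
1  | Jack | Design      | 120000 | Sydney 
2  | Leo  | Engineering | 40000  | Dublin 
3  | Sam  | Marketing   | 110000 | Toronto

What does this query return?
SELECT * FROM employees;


SELECT * returns all 3 rows with all columns

3 rows:
1, Jack, Design, 120000, Sydney
2, Leo, Engineering, 40000, Dublin
3, Sam, Marketing, 110000, Toronto


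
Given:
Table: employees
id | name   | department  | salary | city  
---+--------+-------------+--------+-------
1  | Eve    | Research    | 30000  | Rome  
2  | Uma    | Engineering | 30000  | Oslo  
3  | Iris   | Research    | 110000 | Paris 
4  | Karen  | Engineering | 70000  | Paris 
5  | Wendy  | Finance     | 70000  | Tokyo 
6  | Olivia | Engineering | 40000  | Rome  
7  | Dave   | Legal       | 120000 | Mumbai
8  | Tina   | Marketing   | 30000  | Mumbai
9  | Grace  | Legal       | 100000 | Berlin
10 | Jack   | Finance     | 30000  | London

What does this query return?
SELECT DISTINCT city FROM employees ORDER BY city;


All 'city' values (row order): Rome, Oslo, Paris, Paris, Tokyo, Rome, Mumbai, Mumbai, Berlin, London
Removing duplicates leaves 7 unique value(s).

7 values:
Berlin
London
Mumbai
Oslo
Paris
Rome
Tokyo


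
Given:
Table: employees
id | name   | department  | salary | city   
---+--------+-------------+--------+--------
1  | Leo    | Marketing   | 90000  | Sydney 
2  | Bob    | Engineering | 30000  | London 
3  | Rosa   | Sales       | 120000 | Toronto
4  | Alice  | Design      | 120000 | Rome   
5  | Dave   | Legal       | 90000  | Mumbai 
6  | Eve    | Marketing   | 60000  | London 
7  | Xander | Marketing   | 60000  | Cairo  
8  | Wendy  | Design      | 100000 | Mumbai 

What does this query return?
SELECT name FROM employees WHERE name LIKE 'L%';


LIKE 'L%' matches names starting with 'L'
Matching: 1

1 rows:
Leo


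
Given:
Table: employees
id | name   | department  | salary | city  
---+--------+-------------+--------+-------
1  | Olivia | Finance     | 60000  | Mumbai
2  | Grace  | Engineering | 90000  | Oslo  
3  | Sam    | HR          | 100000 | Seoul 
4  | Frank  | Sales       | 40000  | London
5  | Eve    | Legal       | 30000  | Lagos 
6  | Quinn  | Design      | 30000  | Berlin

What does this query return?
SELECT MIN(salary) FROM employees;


Salaries: 60000, 90000, 100000, 40000, 30000, 30000
MIN = 30000

30000


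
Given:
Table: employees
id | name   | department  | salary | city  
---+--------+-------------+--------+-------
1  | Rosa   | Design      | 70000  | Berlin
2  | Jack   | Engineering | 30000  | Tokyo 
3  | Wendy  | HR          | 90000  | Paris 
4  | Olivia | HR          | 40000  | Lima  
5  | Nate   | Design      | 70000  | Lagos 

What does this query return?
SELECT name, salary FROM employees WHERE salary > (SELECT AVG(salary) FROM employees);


Subquery: AVG(salary) = 60000.0
Filtering: salary > 60000.0
  Rosa (70000) -> MATCH
  Wendy (90000) -> MATCH
  Nate (70000) -> MATCH


3 rows:
Rosa, 70000
Wendy, 90000
Nate, 70000


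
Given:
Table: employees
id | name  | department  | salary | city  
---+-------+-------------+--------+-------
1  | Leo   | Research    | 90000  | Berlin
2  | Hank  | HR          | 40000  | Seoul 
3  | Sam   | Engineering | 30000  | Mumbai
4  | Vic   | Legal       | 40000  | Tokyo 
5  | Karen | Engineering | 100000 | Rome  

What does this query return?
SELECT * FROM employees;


SELECT * returns all 5 rows with all columns

5 rows:
1, Leo, Research, 90000, Berlin
2, Hank, HR, 40000, Seoul
3, Sam, Engineering, 30000, Mumbai
4, Vic, Legal, 40000, Tokyo
5, Karen, Engineering, 100000, Rome


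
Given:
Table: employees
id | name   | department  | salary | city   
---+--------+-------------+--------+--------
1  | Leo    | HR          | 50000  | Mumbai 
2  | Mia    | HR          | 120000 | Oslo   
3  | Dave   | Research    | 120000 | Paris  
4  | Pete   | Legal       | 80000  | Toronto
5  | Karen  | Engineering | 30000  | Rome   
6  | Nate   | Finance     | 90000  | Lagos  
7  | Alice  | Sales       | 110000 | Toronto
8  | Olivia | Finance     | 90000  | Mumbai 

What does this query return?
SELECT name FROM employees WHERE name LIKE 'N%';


LIKE 'N%' matches names starting with 'N'
Matching: 1

1 rows:
Nate


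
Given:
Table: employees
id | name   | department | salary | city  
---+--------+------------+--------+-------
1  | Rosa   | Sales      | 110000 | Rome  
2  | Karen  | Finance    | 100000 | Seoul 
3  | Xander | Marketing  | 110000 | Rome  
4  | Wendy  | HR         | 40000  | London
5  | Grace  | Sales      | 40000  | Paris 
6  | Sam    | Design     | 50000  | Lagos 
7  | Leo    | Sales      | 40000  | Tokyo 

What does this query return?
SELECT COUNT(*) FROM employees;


COUNT(*) counts all rows

7


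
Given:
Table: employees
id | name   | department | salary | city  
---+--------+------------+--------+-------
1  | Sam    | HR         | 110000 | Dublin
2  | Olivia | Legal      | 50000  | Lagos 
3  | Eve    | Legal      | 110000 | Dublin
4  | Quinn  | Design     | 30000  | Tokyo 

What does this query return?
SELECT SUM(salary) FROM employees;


SUM(salary) = 110000 + 50000 + 110000 + 30000 = 300000

300000


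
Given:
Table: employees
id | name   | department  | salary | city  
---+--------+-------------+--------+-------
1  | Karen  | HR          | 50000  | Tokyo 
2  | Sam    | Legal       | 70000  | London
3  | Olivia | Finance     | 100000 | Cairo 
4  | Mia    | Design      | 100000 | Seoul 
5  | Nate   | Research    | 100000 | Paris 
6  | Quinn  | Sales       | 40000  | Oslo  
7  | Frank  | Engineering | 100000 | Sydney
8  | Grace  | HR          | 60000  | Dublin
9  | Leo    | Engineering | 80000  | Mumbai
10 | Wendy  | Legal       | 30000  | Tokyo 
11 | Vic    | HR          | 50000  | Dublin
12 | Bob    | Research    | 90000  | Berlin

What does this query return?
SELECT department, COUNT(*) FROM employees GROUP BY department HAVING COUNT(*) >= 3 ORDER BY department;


Groups with count >= 3:
  HR: 3 -> PASS
  Design: 1 -> filtered out
  Engineering: 2 -> filtered out
  Finance: 1 -> filtered out
  Legal: 2 -> filtered out
  Research: 2 -> filtered out
  Sales: 1 -> filtered out


1 groups:
HR, 3


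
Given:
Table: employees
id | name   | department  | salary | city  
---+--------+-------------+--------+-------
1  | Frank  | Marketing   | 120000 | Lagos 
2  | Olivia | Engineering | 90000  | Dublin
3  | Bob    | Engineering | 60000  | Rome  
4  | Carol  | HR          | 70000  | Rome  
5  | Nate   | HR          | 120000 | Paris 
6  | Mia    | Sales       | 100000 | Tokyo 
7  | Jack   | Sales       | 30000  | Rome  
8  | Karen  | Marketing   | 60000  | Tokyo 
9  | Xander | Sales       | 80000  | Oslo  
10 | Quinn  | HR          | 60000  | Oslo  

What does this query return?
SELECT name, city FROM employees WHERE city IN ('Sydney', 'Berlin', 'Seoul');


Filtering: city IN ('Sydney', 'Berlin', 'Seoul')
Matching: 0 rows

Empty result set (0 rows)


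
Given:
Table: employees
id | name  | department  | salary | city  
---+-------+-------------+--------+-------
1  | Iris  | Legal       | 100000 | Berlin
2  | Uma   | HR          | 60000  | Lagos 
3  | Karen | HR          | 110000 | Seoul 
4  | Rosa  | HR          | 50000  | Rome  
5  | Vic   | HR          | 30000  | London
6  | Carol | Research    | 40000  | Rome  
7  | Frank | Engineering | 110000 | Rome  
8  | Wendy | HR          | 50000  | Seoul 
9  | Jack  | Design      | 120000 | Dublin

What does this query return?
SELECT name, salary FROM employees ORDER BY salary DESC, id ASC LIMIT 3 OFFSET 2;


Sort by salary DESC (id ASC tiebreak), then skip 2 and take 3
Rows 3 through 5

3 rows:
Frank, 110000
Iris, 100000
Uma, 60000


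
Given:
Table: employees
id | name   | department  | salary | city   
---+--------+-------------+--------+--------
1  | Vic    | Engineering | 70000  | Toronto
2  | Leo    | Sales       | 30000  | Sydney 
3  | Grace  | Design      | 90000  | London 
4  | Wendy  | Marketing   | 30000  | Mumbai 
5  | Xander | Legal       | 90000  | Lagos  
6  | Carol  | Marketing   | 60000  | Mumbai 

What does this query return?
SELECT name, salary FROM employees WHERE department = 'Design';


Filtering: department = 'Design'
Matching rows: 1

1 rows:
Grace, 90000


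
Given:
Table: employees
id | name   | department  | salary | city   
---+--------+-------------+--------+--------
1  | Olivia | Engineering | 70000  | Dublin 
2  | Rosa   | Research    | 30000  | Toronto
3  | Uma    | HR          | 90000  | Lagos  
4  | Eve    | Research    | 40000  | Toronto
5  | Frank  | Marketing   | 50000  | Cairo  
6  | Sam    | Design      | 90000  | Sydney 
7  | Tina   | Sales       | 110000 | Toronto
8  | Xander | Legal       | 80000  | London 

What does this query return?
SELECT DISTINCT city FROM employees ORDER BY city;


All 'city' values (row order): Dublin, Toronto, Lagos, Toronto, Cairo, Sydney, Toronto, London
Removing duplicates leaves 6 unique value(s).

6 values:
Cairo
Dublin
Lagos
London
Sydney
Toronto


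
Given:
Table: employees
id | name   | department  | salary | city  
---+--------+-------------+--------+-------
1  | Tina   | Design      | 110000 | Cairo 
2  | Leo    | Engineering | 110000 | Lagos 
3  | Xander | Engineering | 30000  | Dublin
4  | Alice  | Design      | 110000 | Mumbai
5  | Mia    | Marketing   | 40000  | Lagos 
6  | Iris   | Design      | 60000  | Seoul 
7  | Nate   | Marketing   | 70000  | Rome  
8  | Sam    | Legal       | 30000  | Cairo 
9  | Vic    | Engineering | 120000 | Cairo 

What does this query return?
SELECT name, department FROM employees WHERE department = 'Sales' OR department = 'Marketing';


Filtering: department = 'Sales' OR 'Marketing'
Matching: 2 rows

2 rows:
Mia, Marketing
Nate, Marketing


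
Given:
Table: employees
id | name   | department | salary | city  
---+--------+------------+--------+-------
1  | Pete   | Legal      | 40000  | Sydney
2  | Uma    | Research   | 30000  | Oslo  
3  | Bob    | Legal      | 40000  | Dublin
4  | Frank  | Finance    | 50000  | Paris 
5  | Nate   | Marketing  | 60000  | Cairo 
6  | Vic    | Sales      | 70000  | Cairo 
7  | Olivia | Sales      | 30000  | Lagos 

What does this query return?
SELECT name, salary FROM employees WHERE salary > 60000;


Filtering: salary > 60000
Matching: 1 rows

1 rows:
Vic, 70000


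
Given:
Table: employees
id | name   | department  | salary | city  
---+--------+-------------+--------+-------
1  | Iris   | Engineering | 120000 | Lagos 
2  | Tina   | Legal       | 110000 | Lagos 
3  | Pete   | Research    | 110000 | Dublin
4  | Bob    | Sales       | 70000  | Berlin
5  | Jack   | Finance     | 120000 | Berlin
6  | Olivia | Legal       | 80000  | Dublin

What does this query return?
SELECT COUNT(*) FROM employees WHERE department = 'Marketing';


Counting rows where department = 'Marketing'


0


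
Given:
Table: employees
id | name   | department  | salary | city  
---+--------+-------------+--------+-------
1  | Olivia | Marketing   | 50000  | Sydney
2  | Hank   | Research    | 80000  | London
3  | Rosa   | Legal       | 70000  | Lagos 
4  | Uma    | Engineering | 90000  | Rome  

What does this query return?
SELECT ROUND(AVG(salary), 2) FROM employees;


SUM(salary) = 290000
COUNT = 4
ROUND(AVG, 2) = ROUND(290000 / 4, 2) = 72500.0

72500.0


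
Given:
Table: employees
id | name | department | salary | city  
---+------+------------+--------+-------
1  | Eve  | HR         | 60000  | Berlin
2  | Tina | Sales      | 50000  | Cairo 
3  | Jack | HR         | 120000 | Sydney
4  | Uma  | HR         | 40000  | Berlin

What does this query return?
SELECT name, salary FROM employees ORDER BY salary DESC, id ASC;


Sorting by salary DESC, then id ASC for ties

4 rows:
Jack, 120000
Eve, 60000
Tina, 50000
Uma, 40000


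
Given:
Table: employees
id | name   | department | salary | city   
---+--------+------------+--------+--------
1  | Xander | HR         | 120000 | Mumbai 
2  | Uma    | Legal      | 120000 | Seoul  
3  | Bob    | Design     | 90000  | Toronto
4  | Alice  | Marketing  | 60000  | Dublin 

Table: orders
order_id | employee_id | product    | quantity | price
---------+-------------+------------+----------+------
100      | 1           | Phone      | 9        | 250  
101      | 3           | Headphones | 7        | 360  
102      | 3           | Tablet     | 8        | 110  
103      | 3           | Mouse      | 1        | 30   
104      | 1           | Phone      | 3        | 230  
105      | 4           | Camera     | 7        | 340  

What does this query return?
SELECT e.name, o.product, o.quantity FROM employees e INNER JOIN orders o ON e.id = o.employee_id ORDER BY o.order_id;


Joining employees.id = orders.employee_id:
  employee Xander (id=1) -> order Phone
  employee Bob (id=3) -> order Headphones
  employee Bob (id=3) -> order Tablet
  employee Bob (id=3) -> order Mouse
  employee Xander (id=1) -> order Phone
  employee Alice (id=4) -> order Camera


6 rows:
Xander, Phone, 9
Bob, Headphones, 7
Bob, Tablet, 8
Bob, Mouse, 1
Xander, Phone, 3
Alice, Camera, 7


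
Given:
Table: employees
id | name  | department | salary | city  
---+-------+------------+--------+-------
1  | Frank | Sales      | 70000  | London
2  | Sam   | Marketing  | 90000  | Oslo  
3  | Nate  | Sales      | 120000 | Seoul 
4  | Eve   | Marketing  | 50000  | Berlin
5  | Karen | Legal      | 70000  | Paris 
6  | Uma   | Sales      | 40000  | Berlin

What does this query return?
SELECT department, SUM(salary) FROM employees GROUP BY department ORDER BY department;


Summing salary within each department:
  Legal: 70000 = 70000
  Marketing: 90000 + 50000 = 140000
  Sales: 70000 + 120000 + 40000 = 230000


3 groups:
Legal, 70000
Marketing, 140000
Sales, 230000


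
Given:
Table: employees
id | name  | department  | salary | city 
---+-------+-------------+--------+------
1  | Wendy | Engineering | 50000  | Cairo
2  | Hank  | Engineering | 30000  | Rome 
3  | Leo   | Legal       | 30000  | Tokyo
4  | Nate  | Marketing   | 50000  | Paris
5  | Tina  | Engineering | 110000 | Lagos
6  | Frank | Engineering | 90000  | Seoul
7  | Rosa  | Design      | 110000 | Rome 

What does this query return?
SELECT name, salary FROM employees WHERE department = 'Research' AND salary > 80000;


Filtering: department = 'Research' AND salary > 80000
Matching: 0 rows

Empty result set (0 rows)


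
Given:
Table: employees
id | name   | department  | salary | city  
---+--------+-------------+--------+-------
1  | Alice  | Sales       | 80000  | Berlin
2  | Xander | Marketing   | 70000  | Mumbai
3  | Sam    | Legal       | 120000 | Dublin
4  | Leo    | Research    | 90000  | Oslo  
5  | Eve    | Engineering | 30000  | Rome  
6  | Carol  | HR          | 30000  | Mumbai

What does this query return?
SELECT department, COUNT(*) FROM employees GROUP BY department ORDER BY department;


Assigning each row to its department group:
  Alice -> Sales
  Xander -> Marketing
  Sam -> Legal
  Leo -> Research
  Eve -> Engineering
  Carol -> HR


6 groups:
Engineering, 1
HR, 1
Legal, 1
Marketing, 1
Research, 1
Sales, 1


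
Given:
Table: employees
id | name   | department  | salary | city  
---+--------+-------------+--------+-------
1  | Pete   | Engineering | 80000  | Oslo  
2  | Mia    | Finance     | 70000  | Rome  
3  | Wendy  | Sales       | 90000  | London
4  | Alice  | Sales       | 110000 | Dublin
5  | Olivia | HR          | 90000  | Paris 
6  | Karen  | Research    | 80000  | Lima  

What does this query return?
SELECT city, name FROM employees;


Projecting columns: city, name

6 rows:
Oslo, Pete
Rome, Mia
London, Wendy
Dublin, Alice
Paris, Olivia
Lima, Karen


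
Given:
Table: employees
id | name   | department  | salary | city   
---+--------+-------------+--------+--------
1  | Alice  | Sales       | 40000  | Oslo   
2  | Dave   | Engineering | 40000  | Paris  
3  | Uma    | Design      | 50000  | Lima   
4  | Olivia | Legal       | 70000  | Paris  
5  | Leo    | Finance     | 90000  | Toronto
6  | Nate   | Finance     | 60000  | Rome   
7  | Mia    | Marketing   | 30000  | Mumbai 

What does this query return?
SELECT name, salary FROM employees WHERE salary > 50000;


Filtering: salary > 50000
Matching: 3 rows

3 rows:
Olivia, 70000
Leo, 90000
Nate, 60000


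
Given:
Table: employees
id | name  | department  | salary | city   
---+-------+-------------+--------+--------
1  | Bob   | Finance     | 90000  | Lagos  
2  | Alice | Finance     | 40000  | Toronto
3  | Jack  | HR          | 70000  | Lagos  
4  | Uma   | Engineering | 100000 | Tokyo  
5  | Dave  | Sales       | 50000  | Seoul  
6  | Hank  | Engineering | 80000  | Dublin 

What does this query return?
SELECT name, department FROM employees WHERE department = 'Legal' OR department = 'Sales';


Filtering: department = 'Legal' OR 'Sales'
Matching: 1 rows

1 rows:
Dave, Sales


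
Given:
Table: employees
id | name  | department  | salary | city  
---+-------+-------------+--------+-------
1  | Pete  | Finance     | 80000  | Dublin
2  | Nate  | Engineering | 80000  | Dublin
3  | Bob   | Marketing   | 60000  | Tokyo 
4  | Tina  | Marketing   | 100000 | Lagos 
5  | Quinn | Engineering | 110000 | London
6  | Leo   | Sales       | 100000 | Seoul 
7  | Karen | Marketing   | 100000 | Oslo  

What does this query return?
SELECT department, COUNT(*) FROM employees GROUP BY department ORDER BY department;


Assigning each row to its department group:
  Pete -> Finance
  Nate -> Engineering
  Bob -> Marketing
  Tina -> Marketing
  Quinn -> Engineering
  Leo -> Sales
  Karen -> Marketing


4 groups:
Engineering, 2
Finance, 1
Marketing, 3
Sales, 1


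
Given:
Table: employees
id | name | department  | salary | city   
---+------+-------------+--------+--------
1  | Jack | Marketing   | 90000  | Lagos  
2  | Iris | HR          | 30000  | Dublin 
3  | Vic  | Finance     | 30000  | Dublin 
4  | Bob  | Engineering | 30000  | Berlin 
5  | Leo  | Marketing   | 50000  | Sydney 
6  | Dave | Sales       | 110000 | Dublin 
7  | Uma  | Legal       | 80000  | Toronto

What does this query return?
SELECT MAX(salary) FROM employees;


Salaries: 90000, 30000, 30000, 30000, 50000, 110000, 80000
MAX = 110000

110000


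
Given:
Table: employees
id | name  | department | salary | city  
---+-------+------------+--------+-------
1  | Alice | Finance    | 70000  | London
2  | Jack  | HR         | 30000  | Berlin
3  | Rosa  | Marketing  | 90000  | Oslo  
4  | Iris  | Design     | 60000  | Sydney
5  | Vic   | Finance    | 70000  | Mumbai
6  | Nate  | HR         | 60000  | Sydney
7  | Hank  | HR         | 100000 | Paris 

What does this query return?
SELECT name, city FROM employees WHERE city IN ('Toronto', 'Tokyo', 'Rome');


Filtering: city IN ('Toronto', 'Tokyo', 'Rome')
Matching: 0 rows

Empty result set (0 rows)


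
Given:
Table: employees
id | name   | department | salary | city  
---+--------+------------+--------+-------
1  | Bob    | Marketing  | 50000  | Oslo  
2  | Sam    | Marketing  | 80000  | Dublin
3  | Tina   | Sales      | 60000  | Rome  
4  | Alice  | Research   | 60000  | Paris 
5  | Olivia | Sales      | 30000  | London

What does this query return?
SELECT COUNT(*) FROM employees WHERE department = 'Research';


Counting rows where department = 'Research'
  Alice -> MATCH


1


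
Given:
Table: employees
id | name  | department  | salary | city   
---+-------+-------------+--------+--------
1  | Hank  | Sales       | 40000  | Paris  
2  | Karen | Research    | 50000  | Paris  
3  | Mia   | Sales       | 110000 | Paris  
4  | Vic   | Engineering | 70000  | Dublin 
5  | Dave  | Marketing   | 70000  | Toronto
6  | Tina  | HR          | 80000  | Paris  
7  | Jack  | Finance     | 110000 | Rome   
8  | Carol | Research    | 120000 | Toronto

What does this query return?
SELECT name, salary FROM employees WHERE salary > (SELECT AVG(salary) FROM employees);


Subquery: AVG(salary) = 81250.0
Filtering: salary > 81250.0
  Mia (110000) -> MATCH
  Jack (110000) -> MATCH
  Carol (120000) -> MATCH


3 rows:
Mia, 110000
Jack, 110000
Carol, 120000


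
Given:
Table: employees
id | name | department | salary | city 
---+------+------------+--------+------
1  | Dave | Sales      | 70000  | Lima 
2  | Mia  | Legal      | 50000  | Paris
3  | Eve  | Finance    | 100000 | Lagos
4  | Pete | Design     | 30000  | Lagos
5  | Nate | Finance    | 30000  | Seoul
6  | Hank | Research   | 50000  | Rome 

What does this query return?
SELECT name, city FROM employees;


Projecting columns: name, city

6 rows:
Dave, Lima
Mia, Paris
Eve, Lagos
Pete, Lagos
Nate, Seoul
Hank, Rome


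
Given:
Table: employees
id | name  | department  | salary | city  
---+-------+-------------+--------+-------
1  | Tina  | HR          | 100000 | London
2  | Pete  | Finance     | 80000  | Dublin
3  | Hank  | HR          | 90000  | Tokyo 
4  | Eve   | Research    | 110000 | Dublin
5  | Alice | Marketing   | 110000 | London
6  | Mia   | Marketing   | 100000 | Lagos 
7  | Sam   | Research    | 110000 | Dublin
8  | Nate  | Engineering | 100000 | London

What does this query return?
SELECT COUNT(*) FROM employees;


COUNT(*) counts all rows

8


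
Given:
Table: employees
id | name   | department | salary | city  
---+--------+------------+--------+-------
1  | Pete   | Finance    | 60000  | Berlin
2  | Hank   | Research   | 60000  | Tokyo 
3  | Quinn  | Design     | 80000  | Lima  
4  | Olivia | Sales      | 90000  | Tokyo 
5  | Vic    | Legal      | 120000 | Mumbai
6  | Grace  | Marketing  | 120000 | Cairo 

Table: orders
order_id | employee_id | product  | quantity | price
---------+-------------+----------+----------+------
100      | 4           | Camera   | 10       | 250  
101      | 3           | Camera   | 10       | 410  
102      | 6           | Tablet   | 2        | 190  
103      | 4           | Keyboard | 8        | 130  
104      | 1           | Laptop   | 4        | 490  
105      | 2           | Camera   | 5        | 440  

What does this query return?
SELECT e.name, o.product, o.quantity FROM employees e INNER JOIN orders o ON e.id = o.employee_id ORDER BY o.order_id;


Joining employees.id = orders.employee_id:
  employee Olivia (id=4) -> order Camera
  employee Quinn (id=3) -> order Camera
  employee Grace (id=6) -> order Tablet
  employee Olivia (id=4) -> order Keyboard
  employee Pete (id=1) -> order Laptop
  employee Hank (id=2) -> order Camera


6 rows:
Olivia, Camera, 10
Quinn, Camera, 10
Grace, Tablet, 2
Olivia, Keyboard, 8
Pete, Laptop, 4
Hank, Camera, 5


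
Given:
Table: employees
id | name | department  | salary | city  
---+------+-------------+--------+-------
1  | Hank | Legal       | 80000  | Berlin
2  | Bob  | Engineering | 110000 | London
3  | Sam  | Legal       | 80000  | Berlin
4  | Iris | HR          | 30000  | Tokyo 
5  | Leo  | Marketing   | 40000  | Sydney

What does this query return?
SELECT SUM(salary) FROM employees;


SUM(salary) = 80000 + 110000 + 80000 + 30000 + 40000 = 340000

340000


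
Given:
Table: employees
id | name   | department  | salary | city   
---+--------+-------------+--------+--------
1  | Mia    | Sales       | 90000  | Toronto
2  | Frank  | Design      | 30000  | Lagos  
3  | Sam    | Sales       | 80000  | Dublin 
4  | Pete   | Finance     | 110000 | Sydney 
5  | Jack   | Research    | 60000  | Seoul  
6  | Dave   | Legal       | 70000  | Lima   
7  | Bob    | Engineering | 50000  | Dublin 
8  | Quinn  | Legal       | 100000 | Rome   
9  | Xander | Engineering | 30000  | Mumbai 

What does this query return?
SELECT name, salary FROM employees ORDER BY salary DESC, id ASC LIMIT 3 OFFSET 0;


Sort by salary DESC (id ASC tiebreak), then skip 0 and take 3
Rows 1 through 3

3 rows:
Pete, 110000
Quinn, 100000
Mia, 90000


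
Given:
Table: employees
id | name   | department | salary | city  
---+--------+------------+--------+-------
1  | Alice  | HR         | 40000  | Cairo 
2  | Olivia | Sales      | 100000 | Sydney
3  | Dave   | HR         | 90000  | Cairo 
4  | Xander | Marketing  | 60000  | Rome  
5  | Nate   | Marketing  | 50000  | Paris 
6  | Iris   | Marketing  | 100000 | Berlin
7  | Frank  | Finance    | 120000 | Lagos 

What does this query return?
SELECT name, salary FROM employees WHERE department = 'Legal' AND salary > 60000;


Filtering: department = 'Legal' AND salary > 60000
Matching: 0 rows

Empty result set (0 rows)


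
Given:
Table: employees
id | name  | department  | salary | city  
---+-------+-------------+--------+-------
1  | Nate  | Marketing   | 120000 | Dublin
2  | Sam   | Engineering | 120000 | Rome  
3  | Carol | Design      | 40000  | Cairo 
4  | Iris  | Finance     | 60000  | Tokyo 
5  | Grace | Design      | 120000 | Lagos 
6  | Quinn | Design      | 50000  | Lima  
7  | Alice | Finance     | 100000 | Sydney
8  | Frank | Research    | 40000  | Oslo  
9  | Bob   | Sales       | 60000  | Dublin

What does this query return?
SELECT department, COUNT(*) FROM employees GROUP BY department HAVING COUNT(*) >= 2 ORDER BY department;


Groups with count >= 2:
  Design: 3 -> PASS
  Finance: 2 -> PASS
  Engineering: 1 -> filtered out
  Marketing: 1 -> filtered out
  Research: 1 -> filtered out
  Sales: 1 -> filtered out


2 groups:
Design, 3
Finance, 2


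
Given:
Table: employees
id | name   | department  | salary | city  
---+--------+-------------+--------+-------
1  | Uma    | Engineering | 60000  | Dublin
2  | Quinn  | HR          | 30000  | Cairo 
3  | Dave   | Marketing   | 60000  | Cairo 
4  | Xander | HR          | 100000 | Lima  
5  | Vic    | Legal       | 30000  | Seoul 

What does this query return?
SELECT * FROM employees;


SELECT * returns all 5 rows with all columns

5 rows:
1, Uma, Engineering, 60000, Dublin
2, Quinn, HR, 30000, Cairo
3, Dave, Marketing, 60000, Cairo
4, Xander, HR, 100000, Lima
5, Vic, Legal, 30000, Seoul


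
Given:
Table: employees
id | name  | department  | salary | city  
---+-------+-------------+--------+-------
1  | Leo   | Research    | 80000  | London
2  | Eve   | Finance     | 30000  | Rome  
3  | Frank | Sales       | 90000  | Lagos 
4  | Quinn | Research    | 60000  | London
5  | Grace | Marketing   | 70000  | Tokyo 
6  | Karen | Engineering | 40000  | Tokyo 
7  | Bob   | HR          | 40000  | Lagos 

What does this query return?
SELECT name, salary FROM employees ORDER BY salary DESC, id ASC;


Sorting by salary DESC, then id ASC for ties

7 rows:
Frank, 90000
Leo, 80000
Grace, 70000
Quinn, 60000
Karen, 40000
Bob, 40000
Eve, 30000
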